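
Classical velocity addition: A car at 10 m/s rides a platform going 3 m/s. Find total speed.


Given: object velocity = 10 m/s, platform velocity = 3 m/s (same direction)
Using classical velocity addition: v_total = v_object + v_platform
v_total = 10 + 3
v_total = 13 m/s

13 m/s


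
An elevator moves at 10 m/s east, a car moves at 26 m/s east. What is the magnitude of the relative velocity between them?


Given: v_A = 10 m/s east, v_B = 26 m/s east
Both move in the same direction; relative speed = |v_A - v_B|
|10 - 26| = |-16|
= 16 m/s

16 m/s


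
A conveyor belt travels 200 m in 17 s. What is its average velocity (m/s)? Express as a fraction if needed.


Given: distance d = 200 m, time t = 17 s
Using v = d / t
v = 200 / 17
v = 200/17 m/s

200/17 m/s


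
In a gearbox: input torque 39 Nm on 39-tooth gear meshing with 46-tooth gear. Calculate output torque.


Given: N1 = 39, N2 = 46, T1 = 39 Nm
Using T2/T1 = N2/N1
T2 = T1 * N2 / N1
T2 = 39 * 46 / 39
T2 = 1794 / 39
T2 = 46 Nm

46 Nm


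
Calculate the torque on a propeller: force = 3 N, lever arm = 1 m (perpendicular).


Given: F = 3 N, r = 1 m, angle = 90 deg (perpendicular)
Using tau = F * r * sin(90)
sin(90) = 1
tau = 3 * 1 * 1
tau = 3 Nm

3 Nm


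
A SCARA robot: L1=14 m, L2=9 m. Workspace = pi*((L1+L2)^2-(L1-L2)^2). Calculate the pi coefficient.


Given: L1 = 14, L2 = 9
(L1+L2)^2 = (23)^2 = 529
(L1-L2)^2 = (5)^2 = 25
Difference = 529 - 25 = 504
This equals 4*L1*L2 = 4*14*9 = 504
Workspace area = 504*pi

504


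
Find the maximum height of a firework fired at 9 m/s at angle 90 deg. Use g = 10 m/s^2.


Given: v0 = 9 m/s, theta = 90 deg, g = 10 m/s^2
sin^2(90) = 1
Using H = v0^2 * sin^2(theta) / (2*g)
H = 9^2 * 1 / (2*10)
H = 81 * 1 / 20
H = 81 / 20
H = 81/20 m

81/20 m


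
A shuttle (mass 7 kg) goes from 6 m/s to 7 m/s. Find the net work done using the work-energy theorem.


Given: m = 7 kg, v0 = 6 m/s, v = 7 m/s
Using W = (1/2)*m*(v^2 - v0^2)
v^2 = 7^2 = 49
v0^2 = 6^2 = 36
v^2 - v0^2 = 49 - 36 = 13
W = (1/2)*7*13 = 91/2 J

91/2 J


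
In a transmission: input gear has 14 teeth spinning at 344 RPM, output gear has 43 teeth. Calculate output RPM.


Given: N1 = 14 teeth, w1 = 344 RPM, N2 = 43 teeth
Using N1*w1 = N2*w2
w2 = N1*w1 / N2
w2 = 14*344 / 43
w2 = 4816 / 43
w2 = 112 RPM

112 RPM


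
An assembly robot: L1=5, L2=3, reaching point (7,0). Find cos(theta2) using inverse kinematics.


Given: L1 = 5, L2 = 3, target (x, y) = (7, 0)
Using cos(theta2) = (x^2 + y^2 - L1^2 - L2^2) / (2*L1*L2)
x^2 + y^2 = 7^2 + 0 = 49
L1^2 + L2^2 = 25 + 9 = 34
Numerator = 49 - 34 = 15
Denominator = 2*5*3 = 30
cos(theta2) = 15/30 = 1/2

1/2


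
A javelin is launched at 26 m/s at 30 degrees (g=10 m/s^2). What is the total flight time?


Given: v0 = 26 m/s, theta = 30 deg, g = 10 m/s^2
sin(30) = 1/2
Using T = 2*v0*sin(theta) / g
T = 2*26*1/2 / 10
T = 26 / 10
T = 13/5 s

13/5 s


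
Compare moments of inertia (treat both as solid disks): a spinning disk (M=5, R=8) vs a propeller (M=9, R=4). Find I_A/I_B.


Given: M1=5 kg, R1=8 m, M2=9 kg, R2=4 m
For a disk: I = (1/2)*M*R^2, so I_A/I_B = (M1*R1^2)/(M2*R2^2)
M1*R1^2 = 5*64 = 320
M2*R2^2 = 9*16 = 144
I_A/I_B = 320/144 = 20/9

20/9


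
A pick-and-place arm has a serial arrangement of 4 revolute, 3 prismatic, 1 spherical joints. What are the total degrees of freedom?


Given: serial robot with 4 revolute, 3 prismatic, 1 spherical joints
DOF contribution per joint type: revolute=1, prismatic=1, spherical=3, fixed=0
DOF = 4*1 + 3*1 + 1*3
DOF = 10

10


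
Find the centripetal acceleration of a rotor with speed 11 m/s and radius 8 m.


Given: v = 11 m/s, r = 8 m
Using a_c = v^2 / r
a_c = 11^2 / 8
a_c = 121 / 8
a_c = 121/8 m/s^2

121/8 m/s^2


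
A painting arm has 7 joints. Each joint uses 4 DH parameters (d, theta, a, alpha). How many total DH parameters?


Given: 7 joints, 4 DH parameters per joint (d, theta, a, alpha)
Total DH parameters = number_of_joints * 4
Total = 7 * 4
Total = 28

28


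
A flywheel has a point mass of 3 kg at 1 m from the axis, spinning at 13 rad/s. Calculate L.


Given: m = 3 kg, r = 1 m, omega = 13 rad/s
For a point mass: I = m*r^2
I = 3*1^2 = 3*1 = 3
L = I*omega = 3*13
L = 39 kg*m^2/s

39 kg*m^2/s


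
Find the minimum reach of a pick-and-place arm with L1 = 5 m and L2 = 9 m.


Given: L1 = 5 m, L2 = 9 m
For a 2-link planar arm, min reach = |L1 - L2| (second link folded back)
Min reach = |5 - 9|
Min reach = 4 m

4 m


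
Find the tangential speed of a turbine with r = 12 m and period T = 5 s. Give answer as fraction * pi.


Given: radius r = 12 m, period T = 5 s
Using v = 2*pi*r / T
v = 2*pi*12 / 5
v = 24*pi / 5
v = 24/5*pi m/s

24/5*pi m/s


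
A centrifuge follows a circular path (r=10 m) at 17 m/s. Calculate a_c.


Given: v = 17 m/s, r = 10 m
Using a_c = v^2 / r
a_c = 17^2 / 10
a_c = 289 / 10
a_c = 289/10 m/s^2

289/10 m/s^2


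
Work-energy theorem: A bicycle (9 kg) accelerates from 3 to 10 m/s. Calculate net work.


Given: m = 9 kg, v0 = 3 m/s, v = 10 m/s
Using W = (1/2)*m*(v^2 - v0^2)
v^2 = 10^2 = 100
v0^2 = 3^2 = 9
v^2 - v0^2 = 100 - 9 = 91
W = (1/2)*9*91 = 819/2 J

819/2 J


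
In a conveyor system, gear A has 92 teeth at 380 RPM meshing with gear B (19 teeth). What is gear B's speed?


Given: N1 = 92 teeth, w1 = 380 RPM, N2 = 19 teeth
Using N1*w1 = N2*w2
w2 = N1*w1 / N2
w2 = 92*380 / 19
w2 = 34960 / 19
w2 = 1840 RPM

1840 RPM


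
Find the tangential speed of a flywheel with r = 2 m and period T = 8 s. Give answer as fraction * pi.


Given: radius r = 2 m, period T = 8 s
Using v = 2*pi*r / T
v = 2*pi*2 / 8
v = 4*pi / 8
v = 1/2*pi m/s

1/2*pi m/s


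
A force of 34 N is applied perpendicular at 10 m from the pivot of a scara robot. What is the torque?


Given: F = 34 N, r = 10 m, angle = 90 deg (perpendicular)
Using tau = F * r * sin(90)
sin(90) = 1
tau = 34 * 10 * 1
tau = 340 Nm

340 Nm


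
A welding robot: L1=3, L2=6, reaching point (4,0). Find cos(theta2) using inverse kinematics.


Given: L1 = 3, L2 = 6, target (x, y) = (4, 0)
Using cos(theta2) = (x^2 + y^2 - L1^2 - L2^2) / (2*L1*L2)
x^2 + y^2 = 4^2 + 0 = 16
L1^2 + L2^2 = 9 + 36 = 45
Numerator = 16 - 45 = -29
Denominator = 2*3*6 = 36
cos(theta2) = -29/36 = -29/36

-29/36


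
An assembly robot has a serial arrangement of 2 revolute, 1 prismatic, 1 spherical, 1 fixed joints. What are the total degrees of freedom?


Given: serial robot with 2 revolute, 1 prismatic, 1 spherical, 1 fixed joints
DOF contribution per joint type: revolute=1, prismatic=1, spherical=3, fixed=0
DOF = 2*1 + 1*1 + 1*3 + 1*0
DOF = 6

6


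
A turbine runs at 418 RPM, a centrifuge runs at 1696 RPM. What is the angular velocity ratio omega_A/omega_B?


Given: RPM_A = 418, RPM_B = 1696
omega = 2*pi*RPM/60, so omega_A/omega_B = RPM_A / RPM_B
omega_A/omega_B = 418 / 1696
omega_A/omega_B = 209/848

209/848


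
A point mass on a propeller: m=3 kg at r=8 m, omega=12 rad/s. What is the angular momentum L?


Given: m = 3 kg, r = 8 m, omega = 12 rad/s
For a point mass: I = m*r^2
I = 3*8^2 = 3*64 = 192
L = I*omega = 192*12
L = 2304 kg*m^2/s

2304 kg*m^2/s


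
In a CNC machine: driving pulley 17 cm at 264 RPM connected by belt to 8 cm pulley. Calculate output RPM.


Given: D1 = 17 cm, w1 = 264 RPM, D2 = 8 cm
Using D1*w1 = D2*w2
w2 = D1*w1 / D2
w2 = 17*264 / 8
w2 = 4488 / 8
w2 = 561 RPM

561 RPM


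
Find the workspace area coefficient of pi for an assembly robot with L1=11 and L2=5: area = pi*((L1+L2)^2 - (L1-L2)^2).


Given: L1 = 11, L2 = 5
(L1+L2)^2 = (16)^2 = 256
(L1-L2)^2 = (6)^2 = 36
Difference = 256 - 36 = 220
This equals 4*L1*L2 = 4*11*5 = 220
Workspace area = 220*pi

220


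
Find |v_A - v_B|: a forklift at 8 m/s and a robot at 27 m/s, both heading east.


Given: v_A = 8 m/s east, v_B = 27 m/s east
Both move in the same direction; relative speed = |v_A - v_B|
|8 - 27| = |-19|
= 19 m/s

19 m/s


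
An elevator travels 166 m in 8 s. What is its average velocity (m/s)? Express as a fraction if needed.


Given: distance d = 166 m, time t = 8 s
Using v = d / t
v = 166 / 8
v = 83/4 m/s

83/4 m/s


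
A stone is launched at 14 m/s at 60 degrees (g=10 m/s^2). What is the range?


Given: v0 = 14 m/s, theta = 60 deg, g = 10 m/s^2
sin(2*60) = sin(120) = sqrt(3)/2
Using R = v0^2 * sin(2*theta) / g
R = 14^2 * (sqrt(3)/2) / 10
R = 196 * sqrt(3) / 20
R = 49/5*sqrt(3) m

49/5*sqrt(3) m


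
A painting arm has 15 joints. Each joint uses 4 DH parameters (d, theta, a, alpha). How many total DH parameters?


Given: 15 joints, 4 DH parameters per joint (d, theta, a, alpha)
Total DH parameters = number_of_joints * 4
Total = 15 * 4
Total = 60

60


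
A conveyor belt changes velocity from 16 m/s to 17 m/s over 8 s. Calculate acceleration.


Given: initial velocity v0 = 16 m/s, final velocity v = 17 m/s, time t = 8 s
Using a = (v - v0) / t
a = (17 - 16) / 8
a = 1 / 8
a = 1/8 m/s^2

1/8 m/s^2


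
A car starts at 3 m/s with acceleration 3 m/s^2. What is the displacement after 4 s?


Given: v0 = 3 m/s, a = 3 m/s^2, t = 4 s
Using s = v0*t + (1/2)*a*t^2
s = 3*4 + (1/2)*3*4^2
s = 12 + (1/2)*48
s = 12 + 24
s = 36

36 m


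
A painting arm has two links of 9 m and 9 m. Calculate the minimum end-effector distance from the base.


Given: L1 = 9 m, L2 = 9 m
For a 2-link planar arm, min reach = |L1 - L2| (second link folded back)
Min reach = |9 - 9|
Min reach = 0 m

0 m


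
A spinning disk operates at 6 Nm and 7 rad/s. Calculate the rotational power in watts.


Given: tau = 6 Nm, omega = 7 rad/s
Using P = tau * omega
P = 6 * 7
P = 42 W

42 W


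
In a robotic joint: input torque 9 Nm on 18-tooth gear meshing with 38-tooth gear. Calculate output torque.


Given: N1 = 18, N2 = 38, T1 = 9 Nm
Using T2/T1 = N2/N1
T2 = T1 * N2 / N1
T2 = 9 * 38 / 18
T2 = 342 / 18
T2 = 19 Nm

19 Nm


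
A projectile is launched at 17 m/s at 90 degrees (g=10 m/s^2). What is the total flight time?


Given: v0 = 17 m/s, theta = 90 deg, g = 10 m/s^2
sin(90) = 1
Using T = 2*v0*sin(theta) / g
T = 2*17*1 / 10
T = 34 / 10
T = 17/5 s

17/5 s


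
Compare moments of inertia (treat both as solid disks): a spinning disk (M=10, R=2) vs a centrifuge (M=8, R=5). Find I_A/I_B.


Given: M1=10 kg, R1=2 m, M2=8 kg, R2=5 m
For a disk: I = (1/2)*M*R^2, so I_A/I_B = (M1*R1^2)/(M2*R2^2)
M1*R1^2 = 10*4 = 40
M2*R2^2 = 8*25 = 200
I_A/I_B = 40/200 = 1/5

1/5


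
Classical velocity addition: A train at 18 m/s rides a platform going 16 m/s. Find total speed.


Given: object velocity = 18 m/s, platform velocity = 16 m/s (same direction)
Using classical velocity addition: v_total = v_object + v_platform
v_total = 18 + 16
v_total = 34 m/s

34 m/s


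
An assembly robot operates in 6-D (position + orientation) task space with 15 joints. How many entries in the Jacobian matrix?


Given: task space dimension = 6, joints = 15
Jacobian is a 6 x 15 matrix
Total entries = rows * columns
Total = 6 * 15
Total = 90

90


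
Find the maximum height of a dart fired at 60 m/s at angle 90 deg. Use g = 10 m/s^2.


Given: v0 = 60 m/s, theta = 90 deg, g = 10 m/s^2
sin^2(90) = 1
Using H = v0^2 * sin^2(theta) / (2*g)
H = 60^2 * 1 / (2*10)
H = 3600 * 1 / 20
H = 3600 / 20
H = 180 m

180 m


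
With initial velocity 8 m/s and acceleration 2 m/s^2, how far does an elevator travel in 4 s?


Given: v0 = 8 m/s, a = 2 m/s^2, t = 4 s
Using s = v0*t + (1/2)*a*t^2
s = 8*4 + (1/2)*2*4^2
s = 32 + (1/2)*32
s = 32 + 16
s = 48

48 m


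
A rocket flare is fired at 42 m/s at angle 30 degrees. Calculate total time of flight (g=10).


Given: v0 = 42 m/s, theta = 30 deg, g = 10 m/s^2
sin(30) = 1/2
Using T = 2*v0*sin(theta) / g
T = 2*42*1/2 / 10
T = 42 / 10
T = 21/5 s

21/5 s


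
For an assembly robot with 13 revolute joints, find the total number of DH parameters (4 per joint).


Given: 13 joints, 4 DH parameters per joint (d, theta, a, alpha)
Total DH parameters = number_of_joints * 4
Total = 13 * 4
Total = 52

52


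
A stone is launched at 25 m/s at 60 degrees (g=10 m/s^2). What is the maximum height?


Given: v0 = 25 m/s, theta = 60 deg, g = 10 m/s^2
sin^2(60) = 3/4
Using H = v0^2 * sin^2(theta) / (2*g)
H = 25^2 * 3/4 / (2*10)
H = 625 * 3/4 / 20
H = 1875/4 / 20
H = 375/16 m

375/16 m


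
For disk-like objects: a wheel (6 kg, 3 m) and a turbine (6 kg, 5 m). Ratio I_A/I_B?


Given: M1=6 kg, R1=3 m, M2=6 kg, R2=5 m
For a disk: I = (1/2)*M*R^2, so I_A/I_B = (M1*R1^2)/(M2*R2^2)
M1*R1^2 = 6*9 = 54
M2*R2^2 = 6*25 = 150
I_A/I_B = 54/150 = 9/25

9/25


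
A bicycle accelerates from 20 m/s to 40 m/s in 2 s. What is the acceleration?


Given: initial velocity v0 = 20 m/s, final velocity v = 40 m/s, time t = 2 s
Using a = (v - v0) / t
a = (40 - 20) / 2
a = 20 / 2
a = 10 m/s^2

10 m/s^2


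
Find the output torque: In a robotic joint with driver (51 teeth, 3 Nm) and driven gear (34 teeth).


Given: N1 = 51, N2 = 34, T1 = 3 Nm
Using T2/T1 = N2/N1
T2 = T1 * N2 / N1
T2 = 3 * 34 / 51
T2 = 102 / 51
T2 = 2 Nm

2 Nm


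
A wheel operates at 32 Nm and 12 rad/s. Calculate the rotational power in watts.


Given: tau = 32 Nm, omega = 12 rad/s
Using P = tau * omega
P = 32 * 12
P = 384 W

384 W


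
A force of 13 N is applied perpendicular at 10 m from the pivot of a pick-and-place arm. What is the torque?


Given: F = 13 N, r = 10 m, angle = 90 deg (perpendicular)
Using tau = F * r * sin(90)
sin(90) = 1
tau = 13 * 10 * 1
tau = 130 Nm

130 Nm


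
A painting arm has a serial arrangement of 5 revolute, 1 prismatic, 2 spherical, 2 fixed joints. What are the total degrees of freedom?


Given: serial robot with 5 revolute, 1 prismatic, 2 spherical, 2 fixed joints
DOF contribution per joint type: revolute=1, prismatic=1, spherical=3, fixed=0
DOF = 5*1 + 1*1 + 2*3 + 2*0
DOF = 12

12


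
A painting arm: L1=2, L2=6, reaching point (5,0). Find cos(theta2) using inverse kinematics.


Given: L1 = 2, L2 = 6, target (x, y) = (5, 0)
Using cos(theta2) = (x^2 + y^2 - L1^2 - L2^2) / (2*L1*L2)
x^2 + y^2 = 5^2 + 0 = 25
L1^2 + L2^2 = 4 + 36 = 40
Numerator = 25 - 40 = -15
Denominator = 2*2*6 = 24
cos(theta2) = -15/24 = -5/8

-5/8


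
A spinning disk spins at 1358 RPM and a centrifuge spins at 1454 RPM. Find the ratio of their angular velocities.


Given: RPM_A = 1358, RPM_B = 1454
omega = 2*pi*RPM/60, so omega_A/omega_B = RPM_A / RPM_B
omega_A/omega_B = 1358 / 1454
omega_A/omega_B = 679/727

679/727


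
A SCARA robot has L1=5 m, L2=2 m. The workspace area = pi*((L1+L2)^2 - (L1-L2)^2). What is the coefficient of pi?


Given: L1 = 5, L2 = 2
(L1+L2)^2 = (7)^2 = 49
(L1-L2)^2 = (3)^2 = 9
Difference = 49 - 9 = 40
This equals 4*L1*L2 = 4*5*2 = 40
Workspace area = 40*pi

40


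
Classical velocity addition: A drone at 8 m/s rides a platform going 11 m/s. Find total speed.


Given: object velocity = 8 m/s, platform velocity = 11 m/s (same direction)
Using classical velocity addition: v_total = v_object + v_platform
v_total = 8 + 11
v_total = 19 m/s

19 m/s


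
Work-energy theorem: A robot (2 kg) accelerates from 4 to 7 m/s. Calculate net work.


Given: m = 2 kg, v0 = 4 m/s, v = 7 m/s
Using W = (1/2)*m*(v^2 - v0^2)
v^2 = 7^2 = 49
v0^2 = 4^2 = 16
v^2 - v0^2 = 49 - 16 = 33
W = (1/2)*2*33 = 33 J

33 J


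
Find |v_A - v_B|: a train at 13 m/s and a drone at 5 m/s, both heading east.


Given: v_A = 13 m/s east, v_B = 5 m/s east
Both move in the same direction; relative speed = |v_A - v_B|
|13 - 5| = |8|
= 8 m/s

8 m/s


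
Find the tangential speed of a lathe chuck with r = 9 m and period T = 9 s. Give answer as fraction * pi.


Given: radius r = 9 m, period T = 9 s
Using v = 2*pi*r / T
v = 2*pi*9 / 9
v = 18*pi / 9
v = 2*pi m/s

2*pi m/s


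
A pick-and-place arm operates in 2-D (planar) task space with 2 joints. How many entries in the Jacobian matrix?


Given: task space dimension = 2, joints = 2
Jacobian is a 2 x 2 matrix
Total entries = rows * columns
Total = 2 * 2
Total = 4

4


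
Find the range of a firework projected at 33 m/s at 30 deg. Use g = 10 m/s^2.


Given: v0 = 33 m/s, theta = 30 deg, g = 10 m/s^2
sin(2*30) = sin(60) = sqrt(3)/2
Using R = v0^2 * sin(2*theta) / g
R = 33^2 * (sqrt(3)/2) / 10
R = 1089 * sqrt(3) / 20
R = 1089/20*sqrt(3) m

1089/20*sqrt(3) m


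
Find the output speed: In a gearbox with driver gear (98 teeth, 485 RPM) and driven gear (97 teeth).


Given: N1 = 98 teeth, w1 = 485 RPM, N2 = 97 teeth
Using N1*w1 = N2*w2
w2 = N1*w1 / N2
w2 = 98*485 / 97
w2 = 47530 / 97
w2 = 490 RPM

490 RPM


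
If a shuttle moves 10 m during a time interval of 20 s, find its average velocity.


Given: distance d = 10 m, time t = 20 s
Using v = d / t
v = 10 / 20
v = 1/2 m/s

1/2 m/s


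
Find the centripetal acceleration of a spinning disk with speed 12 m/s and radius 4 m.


Given: v = 12 m/s, r = 4 m
Using a_c = v^2 / r
a_c = 12^2 / 4
a_c = 144 / 4
a_c = 36 m/s^2

36 m/s^2


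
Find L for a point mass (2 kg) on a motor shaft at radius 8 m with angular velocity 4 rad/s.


Given: m = 2 kg, r = 8 m, omega = 4 rad/s
For a point mass: I = m*r^2
I = 2*8^2 = 2*64 = 128
L = I*omega = 128*4
L = 512 kg*m^2/s

512 kg*m^2/s


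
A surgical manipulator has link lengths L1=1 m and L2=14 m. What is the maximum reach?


Given: L1 = 1 m, L2 = 14 m
For a 2-link planar arm, max reach = L1 + L2 (fully extended)
Max reach = 1 + 14
Max reach = 15 m

15 m


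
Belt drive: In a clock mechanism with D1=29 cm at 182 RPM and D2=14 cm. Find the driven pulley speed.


Given: D1 = 29 cm, w1 = 182 RPM, D2 = 14 cm
Using D1*w1 = D2*w2
w2 = D1*w1 / D2
w2 = 29*182 / 14
w2 = 5278 / 14
w2 = 377 RPM

377 RPM


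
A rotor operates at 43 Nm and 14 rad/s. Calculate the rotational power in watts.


Given: tau = 43 Nm, omega = 14 rad/s
Using P = tau * omega
P = 43 * 14
P = 602 W

602 W


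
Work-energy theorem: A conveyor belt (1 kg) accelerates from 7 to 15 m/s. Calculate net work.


Given: m = 1 kg, v0 = 7 m/s, v = 15 m/s
Using W = (1/2)*m*(v^2 - v0^2)
v^2 = 15^2 = 225
v0^2 = 7^2 = 49
v^2 - v0^2 = 225 - 49 = 176
W = (1/2)*1*176 = 88 J

88 J


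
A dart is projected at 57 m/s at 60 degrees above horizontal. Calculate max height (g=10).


Given: v0 = 57 m/s, theta = 60 deg, g = 10 m/s^2
sin^2(60) = 3/4
Using H = v0^2 * sin^2(theta) / (2*g)
H = 57^2 * 3/4 / (2*10)
H = 3249 * 3/4 / 20
H = 9747/4 / 20
H = 9747/80 m

9747/80 m


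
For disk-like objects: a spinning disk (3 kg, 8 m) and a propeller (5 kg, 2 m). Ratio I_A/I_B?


Given: M1=3 kg, R1=8 m, M2=5 kg, R2=2 m
For a disk: I = (1/2)*M*R^2, so I_A/I_B = (M1*R1^2)/(M2*R2^2)
M1*R1^2 = 3*64 = 192
M2*R2^2 = 5*4 = 20
I_A/I_B = 192/20 = 48/5

48/5


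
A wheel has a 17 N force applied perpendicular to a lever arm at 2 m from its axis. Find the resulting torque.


Given: F = 17 N, r = 2 m, angle = 90 deg (perpendicular)
Using tau = F * r * sin(90)
sin(90) = 1
tau = 17 * 2 * 1
tau = 34 Nm

34 Nm


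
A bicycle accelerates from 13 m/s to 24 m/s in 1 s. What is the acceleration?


Given: initial velocity v0 = 13 m/s, final velocity v = 24 m/s, time t = 1 s
Using a = (v - v0) / t
a = (24 - 13) / 1
a = 11 / 1
a = 11 m/s^2

11 m/s^2


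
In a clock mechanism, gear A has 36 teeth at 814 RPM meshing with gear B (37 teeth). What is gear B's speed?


Given: N1 = 36 teeth, w1 = 814 RPM, N2 = 37 teeth
Using N1*w1 = N2*w2
w2 = N1*w1 / N2
w2 = 36*814 / 37
w2 = 29304 / 37
w2 = 792 RPM

792 RPM


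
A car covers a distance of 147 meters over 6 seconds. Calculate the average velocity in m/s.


Given: distance d = 147 m, time t = 6 s
Using v = d / t
v = 147 / 6
v = 49/2 m/s

49/2 m/s


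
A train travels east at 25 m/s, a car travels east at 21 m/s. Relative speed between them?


Given: v_A = 25 m/s east, v_B = 21 m/s east
Both move in the same direction; relative speed = |v_A - v_B|
|25 - 21| = |4|
= 4 m/s

4 m/s


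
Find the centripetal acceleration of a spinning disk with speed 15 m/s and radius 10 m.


Given: v = 15 m/s, r = 10 m
Using a_c = v^2 / r
a_c = 15^2 / 10
a_c = 225 / 10
a_c = 45/2 m/s^2

45/2 m/s^2


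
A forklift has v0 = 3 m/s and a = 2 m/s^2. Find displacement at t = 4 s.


Given: v0 = 3 m/s, a = 2 m/s^2, t = 4 s
Using s = v0*t + (1/2)*a*t^2
s = 3*4 + (1/2)*2*4^2
s = 12 + (1/2)*32
s = 12 + 16
s = 28

28 m


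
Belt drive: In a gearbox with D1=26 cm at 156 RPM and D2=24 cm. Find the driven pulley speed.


Given: D1 = 26 cm, w1 = 156 RPM, D2 = 24 cm
Using D1*w1 = D2*w2
w2 = D1*w1 / D2
w2 = 26*156 / 24
w2 = 4056 / 24
w2 = 169 RPM

169 RPM


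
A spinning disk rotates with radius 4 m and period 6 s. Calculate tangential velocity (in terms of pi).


Given: radius r = 4 m, period T = 6 s
Using v = 2*pi*r / T
v = 2*pi*4 / 6
v = 8*pi / 6
v = 4/3*pi m/s

4/3*pi m/s


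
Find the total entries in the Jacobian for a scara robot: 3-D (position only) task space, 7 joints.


Given: task space dimension = 3, joints = 7
Jacobian is a 3 x 7 matrix
Total entries = rows * columns
Total = 3 * 7
Total = 21

21


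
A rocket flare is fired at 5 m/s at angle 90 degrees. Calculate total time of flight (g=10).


Given: v0 = 5 m/s, theta = 90 deg, g = 10 m/s^2
sin(90) = 1
Using T = 2*v0*sin(theta) / g
T = 2*5*1 / 10
T = 10 / 10
T = 1 s

1 s


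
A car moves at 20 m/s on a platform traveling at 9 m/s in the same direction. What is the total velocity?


Given: object velocity = 20 m/s, platform velocity = 9 m/s (same direction)
Using classical velocity addition: v_total = v_object + v_platform
v_total = 20 + 9
v_total = 29 m/s

29 m/s


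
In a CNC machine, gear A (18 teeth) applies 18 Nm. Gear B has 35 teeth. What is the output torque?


Given: N1 = 18, N2 = 35, T1 = 18 Nm
Using T2/T1 = N2/N1
T2 = T1 * N2 / N1
T2 = 18 * 35 / 18
T2 = 630 / 18
T2 = 35 Nm

35 Nm


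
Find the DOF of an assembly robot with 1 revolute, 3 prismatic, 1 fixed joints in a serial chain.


Given: serial robot with 1 revolute, 3 prismatic, 1 fixed joints
DOF contribution per joint type: revolute=1, prismatic=1, spherical=3, fixed=0
DOF = 1*1 + 3*1 + 1*0
DOF = 4

4


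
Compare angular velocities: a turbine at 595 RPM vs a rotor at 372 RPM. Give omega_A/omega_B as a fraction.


Given: RPM_A = 595, RPM_B = 372
omega = 2*pi*RPM/60, so omega_A/omega_B = RPM_A / RPM_B
omega_A/omega_B = 595 / 372
omega_A/omega_B = 595/372

595/372


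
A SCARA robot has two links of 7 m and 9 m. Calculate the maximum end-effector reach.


Given: L1 = 7 m, L2 = 9 m
For a 2-link planar arm, max reach = L1 + L2 (fully extended)
Max reach = 7 + 9
Max reach = 16 m

16 m


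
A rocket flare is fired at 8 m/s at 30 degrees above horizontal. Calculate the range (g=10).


Given: v0 = 8 m/s, theta = 30 deg, g = 10 m/s^2
sin(2*30) = sin(60) = sqrt(3)/2
Using R = v0^2 * sin(2*theta) / g
R = 8^2 * (sqrt(3)/2) / 10
R = 64 * sqrt(3) / 20
R = 16/5*sqrt(3) m

16/5*sqrt(3) m


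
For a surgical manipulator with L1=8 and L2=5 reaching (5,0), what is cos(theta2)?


Given: L1 = 8, L2 = 5, target (x, y) = (5, 0)
Using cos(theta2) = (x^2 + y^2 - L1^2 - L2^2) / (2*L1*L2)
x^2 + y^2 = 5^2 + 0 = 25
L1^2 + L2^2 = 64 + 25 = 89
Numerator = 25 - 89 = -64
Denominator = 2*8*5 = 80
cos(theta2) = -64/80 = -4/5

-4/5


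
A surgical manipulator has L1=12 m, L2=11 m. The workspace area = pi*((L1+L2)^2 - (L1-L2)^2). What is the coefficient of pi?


Given: L1 = 12, L2 = 11
(L1+L2)^2 = (23)^2 = 529
(L1-L2)^2 = (1)^2 = 1
Difference = 529 - 1 = 528
This equals 4*L1*L2 = 4*12*11 = 528
Workspace area = 528*pi

528


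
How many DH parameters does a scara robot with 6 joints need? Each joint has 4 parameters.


Given: 6 joints, 4 DH parameters per joint (d, theta, a, alpha)
Total DH parameters = number_of_joints * 4
Total = 6 * 4
Total = 24

24


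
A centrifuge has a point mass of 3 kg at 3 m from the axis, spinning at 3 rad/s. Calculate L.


Given: m = 3 kg, r = 3 m, omega = 3 rad/s
For a point mass: I = m*r^2
I = 3*3^2 = 3*9 = 27
L = I*omega = 27*3
L = 81 kg*m^2/s

81 kg*m^2/s


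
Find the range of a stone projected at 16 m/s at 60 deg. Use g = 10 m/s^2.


Given: v0 = 16 m/s, theta = 60 deg, g = 10 m/s^2
sin(2*60) = sin(120) = sqrt(3)/2
Using R = v0^2 * sin(2*theta) / g
R = 16^2 * (sqrt(3)/2) / 10
R = 256 * sqrt(3) / 20
R = 64/5*sqrt(3) m

64/5*sqrt(3) m


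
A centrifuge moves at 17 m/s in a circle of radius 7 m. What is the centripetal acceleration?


Given: v = 17 m/s, r = 7 m
Using a_c = v^2 / r
a_c = 17^2 / 7
a_c = 289 / 7
a_c = 289/7 m/s^2

289/7 m/s^2


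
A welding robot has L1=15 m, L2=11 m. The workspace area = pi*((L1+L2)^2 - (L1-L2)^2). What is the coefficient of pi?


Given: L1 = 15, L2 = 11
(L1+L2)^2 = (26)^2 = 676
(L1-L2)^2 = (4)^2 = 16
Difference = 676 - 16 = 660
This equals 4*L1*L2 = 4*15*11 = 660
Workspace area = 660*pi

660


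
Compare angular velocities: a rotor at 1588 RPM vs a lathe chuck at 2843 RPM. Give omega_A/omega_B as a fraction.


Given: RPM_A = 1588, RPM_B = 2843
omega = 2*pi*RPM/60, so omega_A/omega_B = RPM_A / RPM_B
omega_A/omega_B = 1588 / 2843
omega_A/omega_B = 1588/2843

1588/2843


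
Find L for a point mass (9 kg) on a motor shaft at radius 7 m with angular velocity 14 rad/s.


Given: m = 9 kg, r = 7 m, omega = 14 rad/s
For a point mass: I = m*r^2
I = 9*7^2 = 9*49 = 441
L = I*omega = 441*14
L = 6174 kg*m^2/s

6174 kg*m^2/s


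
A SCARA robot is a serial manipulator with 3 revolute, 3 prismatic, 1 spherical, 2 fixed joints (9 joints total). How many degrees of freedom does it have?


Given: serial robot with 3 revolute, 3 prismatic, 1 spherical, 2 fixed joints
DOF contribution per joint type: revolute=1, prismatic=1, spherical=3, fixed=0
DOF = 3*1 + 3*1 + 1*3 + 2*0
DOF = 9

9


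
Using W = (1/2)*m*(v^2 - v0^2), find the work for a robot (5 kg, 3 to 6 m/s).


Given: m = 5 kg, v0 = 3 m/s, v = 6 m/s
Using W = (1/2)*m*(v^2 - v0^2)
v^2 = 6^2 = 36
v0^2 = 3^2 = 9
v^2 - v0^2 = 36 - 9 = 27
W = (1/2)*5*27 = 135/2 J

135/2 J


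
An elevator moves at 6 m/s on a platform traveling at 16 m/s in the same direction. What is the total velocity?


Given: object velocity = 6 m/s, platform velocity = 16 m/s (same direction)
Using classical velocity addition: v_total = v_object + v_platform
v_total = 6 + 16
v_total = 22 m/s

22 m/s


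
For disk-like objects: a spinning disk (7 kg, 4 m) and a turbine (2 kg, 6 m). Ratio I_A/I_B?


Given: M1=7 kg, R1=4 m, M2=2 kg, R2=6 m
For a disk: I = (1/2)*M*R^2, so I_A/I_B = (M1*R1^2)/(M2*R2^2)
M1*R1^2 = 7*16 = 112
M2*R2^2 = 2*36 = 72
I_A/I_B = 112/72 = 14/9

14/9


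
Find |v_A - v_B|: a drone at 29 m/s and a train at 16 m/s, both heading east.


Given: v_A = 29 m/s east, v_B = 16 m/s east
Both move in the same direction; relative speed = |v_A - v_B|
|29 - 16| = |13|
= 13 m/s

13 m/s


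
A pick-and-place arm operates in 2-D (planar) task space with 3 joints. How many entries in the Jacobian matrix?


Given: task space dimension = 2, joints = 3
Jacobian is a 2 x 3 matrix
Total entries = rows * columns
Total = 2 * 3
Total = 6

6


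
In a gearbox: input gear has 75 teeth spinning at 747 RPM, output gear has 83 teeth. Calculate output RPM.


Given: N1 = 75 teeth, w1 = 747 RPM, N2 = 83 teeth
Using N1*w1 = N2*w2
w2 = N1*w1 / N2
w2 = 75*747 / 83
w2 = 56025 / 83
w2 = 675 RPM

675 RPM


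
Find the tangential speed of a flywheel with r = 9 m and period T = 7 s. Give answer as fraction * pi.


Given: radius r = 9 m, period T = 7 s
Using v = 2*pi*r / T
v = 2*pi*9 / 7
v = 18*pi / 7
v = 18/7*pi m/s

18/7*pi m/s


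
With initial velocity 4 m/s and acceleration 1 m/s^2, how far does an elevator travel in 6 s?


Given: v0 = 4 m/s, a = 1 m/s^2, t = 6 s
Using s = v0*t + (1/2)*a*t^2
s = 4*6 + (1/2)*1*6^2
s = 24 + (1/2)*36
s = 24 + 18
s = 42

42 m


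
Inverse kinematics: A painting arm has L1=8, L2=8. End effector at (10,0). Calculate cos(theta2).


Given: L1 = 8, L2 = 8, target (x, y) = (10, 0)
Using cos(theta2) = (x^2 + y^2 - L1^2 - L2^2) / (2*L1*L2)
x^2 + y^2 = 10^2 + 0 = 100
L1^2 + L2^2 = 64 + 64 = 128
Numerator = 100 - 128 = -28
Denominator = 2*8*8 = 128
cos(theta2) = -28/128 = -7/32

-7/32


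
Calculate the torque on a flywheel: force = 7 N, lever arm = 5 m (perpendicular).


Given: F = 7 N, r = 5 m, angle = 90 deg (perpendicular)
Using tau = F * r * sin(90)
sin(90) = 1
tau = 7 * 5 * 1
tau = 35 Nm

35 Nm


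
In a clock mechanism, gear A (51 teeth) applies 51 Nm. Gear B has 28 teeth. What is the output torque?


Given: N1 = 51, N2 = 28, T1 = 51 Nm
Using T2/T1 = N2/N1
T2 = T1 * N2 / N1
T2 = 51 * 28 / 51
T2 = 1428 / 51
T2 = 28 Nm

28 Nm


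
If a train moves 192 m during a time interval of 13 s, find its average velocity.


Given: distance d = 192 m, time t = 13 s
Using v = d / t
v = 192 / 13
v = 192/13 m/s

192/13 m/s


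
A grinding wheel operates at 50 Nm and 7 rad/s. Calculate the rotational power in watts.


Given: tau = 50 Nm, omega = 7 rad/s
Using P = tau * omega
P = 50 * 7
P = 350 W

350 W


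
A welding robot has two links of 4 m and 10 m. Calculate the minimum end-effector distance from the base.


Given: L1 = 4 m, L2 = 10 m
For a 2-link planar arm, min reach = |L1 - L2| (second link folded back)
Min reach = |4 - 10|
Min reach = 6 m

6 m


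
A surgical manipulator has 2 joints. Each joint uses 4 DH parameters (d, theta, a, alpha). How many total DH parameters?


Given: 2 joints, 4 DH parameters per joint (d, theta, a, alpha)
Total DH parameters = number_of_joints * 4
Total = 2 * 4
Total = 8

8


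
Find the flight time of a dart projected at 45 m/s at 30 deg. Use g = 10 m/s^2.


Given: v0 = 45 m/s, theta = 30 deg, g = 10 m/s^2
sin(30) = 1/2
Using T = 2*v0*sin(theta) / g
T = 2*45*1/2 / 10
T = 45 / 10
T = 9/2 s

9/2 s


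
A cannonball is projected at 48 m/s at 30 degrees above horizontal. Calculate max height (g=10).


Given: v0 = 48 m/s, theta = 30 deg, g = 10 m/s^2
sin^2(30) = 1/4
Using H = v0^2 * sin^2(theta) / (2*g)
H = 48^2 * 1/4 / (2*10)
H = 2304 * 1/4 / 20
H = 576 / 20
H = 144/5 m

144/5 m


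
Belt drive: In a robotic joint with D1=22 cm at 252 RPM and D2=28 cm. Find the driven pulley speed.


Given: D1 = 22 cm, w1 = 252 RPM, D2 = 28 cm
Using D1*w1 = D2*w2
w2 = D1*w1 / D2
w2 = 22*252 / 28
w2 = 5544 / 28
w2 = 198 RPM

198 RPM


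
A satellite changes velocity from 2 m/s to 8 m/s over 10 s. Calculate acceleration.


Given: initial velocity v0 = 2 m/s, final velocity v = 8 m/s, time t = 10 s
Using a = (v - v0) / t
a = (8 - 2) / 10
a = 6 / 10
a = 3/5 m/s^2

3/5 m/s^2


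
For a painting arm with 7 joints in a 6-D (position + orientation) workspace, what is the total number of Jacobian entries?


Given: task space dimension = 6, joints = 7
Jacobian is a 6 x 7 matrix
Total entries = rows * columns
Total = 6 * 7
Total = 42

42


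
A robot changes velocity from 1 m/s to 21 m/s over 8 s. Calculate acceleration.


Given: initial velocity v0 = 1 m/s, final velocity v = 21 m/s, time t = 8 s
Using a = (v - v0) / t
a = (21 - 1) / 8
a = 20 / 8
a = 5/2 m/s^2

5/2 m/s^2


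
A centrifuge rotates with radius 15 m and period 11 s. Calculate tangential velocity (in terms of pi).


Given: radius r = 15 m, period T = 11 s
Using v = 2*pi*r / T
v = 2*pi*15 / 11
v = 30*pi / 11
v = 30/11*pi m/s

30/11*pi m/s


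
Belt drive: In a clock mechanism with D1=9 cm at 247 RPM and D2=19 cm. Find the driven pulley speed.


Given: D1 = 9 cm, w1 = 247 RPM, D2 = 19 cm
Using D1*w1 = D2*w2
w2 = D1*w1 / D2
w2 = 9*247 / 19
w2 = 2223 / 19
w2 = 117 RPM

117 RPM


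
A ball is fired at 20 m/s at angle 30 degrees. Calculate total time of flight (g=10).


Given: v0 = 20 m/s, theta = 30 deg, g = 10 m/s^2
sin(30) = 1/2
Using T = 2*v0*sin(theta) / g
T = 2*20*1/2 / 10
T = 20 / 10
T = 2 s

2 s


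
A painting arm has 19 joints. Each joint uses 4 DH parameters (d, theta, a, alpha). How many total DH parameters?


Given: 19 joints, 4 DH parameters per joint (d, theta, a, alpha)
Total DH parameters = number_of_joints * 4
Total = 19 * 4
Total = 76

76


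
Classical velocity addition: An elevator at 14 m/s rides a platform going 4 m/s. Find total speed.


Given: object velocity = 14 m/s, platform velocity = 4 m/s (same direction)
Using classical velocity addition: v_total = v_object + v_platform
v_total = 14 + 4
v_total = 18 m/s

18 m/s


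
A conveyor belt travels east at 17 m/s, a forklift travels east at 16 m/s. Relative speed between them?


Given: v_A = 17 m/s east, v_B = 16 m/s east
Both move in the same direction; relative speed = |v_A - v_B|
|17 - 16| = |1|
= 1 m/s

1 m/s


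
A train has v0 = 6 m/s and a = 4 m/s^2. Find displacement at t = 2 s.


Given: v0 = 6 m/s, a = 4 m/s^2, t = 2 s
Using s = v0*t + (1/2)*a*t^2
s = 6*2 + (1/2)*4*2^2
s = 12 + (1/2)*16
s = 12 + 8
s = 20

20 m


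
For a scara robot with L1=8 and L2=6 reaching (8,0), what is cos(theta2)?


Given: L1 = 8, L2 = 6, target (x, y) = (8, 0)
Using cos(theta2) = (x^2 + y^2 - L1^2 - L2^2) / (2*L1*L2)
x^2 + y^2 = 8^2 + 0 = 64
L1^2 + L2^2 = 64 + 36 = 100
Numerator = 64 - 100 = -36
Denominator = 2*8*6 = 96
cos(theta2) = -36/96 = -3/8

-3/8


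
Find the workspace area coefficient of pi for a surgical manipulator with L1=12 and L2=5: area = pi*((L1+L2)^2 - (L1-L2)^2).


Given: L1 = 12, L2 = 5
(L1+L2)^2 = (17)^2 = 289
(L1-L2)^2 = (7)^2 = 49
Difference = 289 - 49 = 240
This equals 4*L1*L2 = 4*12*5 = 240
Workspace area = 240*pi

240


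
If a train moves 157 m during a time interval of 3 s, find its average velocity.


Given: distance d = 157 m, time t = 3 s
Using v = d / t
v = 157 / 3
v = 157/3 m/s

157/3 m/s


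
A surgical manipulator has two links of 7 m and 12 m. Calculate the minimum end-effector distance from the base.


Given: L1 = 7 m, L2 = 12 m
For a 2-link planar arm, min reach = |L1 - L2| (second link folded back)
Min reach = |7 - 12|
Min reach = 5 m

5 m


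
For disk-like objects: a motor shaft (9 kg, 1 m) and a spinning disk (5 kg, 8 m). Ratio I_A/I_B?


Given: M1=9 kg, R1=1 m, M2=5 kg, R2=8 m
For a disk: I = (1/2)*M*R^2, so I_A/I_B = (M1*R1^2)/(M2*R2^2)
M1*R1^2 = 9*1 = 9
M2*R2^2 = 5*64 = 320
I_A/I_B = 9/320 = 9/320

9/320


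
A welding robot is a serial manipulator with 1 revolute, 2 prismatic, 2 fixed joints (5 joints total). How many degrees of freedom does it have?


Given: serial robot with 1 revolute, 2 prismatic, 2 fixed joints
DOF contribution per joint type: revolute=1, prismatic=1, spherical=3, fixed=0
DOF = 1*1 + 2*1 + 2*0
DOF = 3

3


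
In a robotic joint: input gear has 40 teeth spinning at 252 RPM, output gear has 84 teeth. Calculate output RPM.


Given: N1 = 40 teeth, w1 = 252 RPM, N2 = 84 teeth
Using N1*w1 = N2*w2
w2 = N1*w1 / N2
w2 = 40*252 / 84
w2 = 10080 / 84
w2 = 120 RPM

120 RPM


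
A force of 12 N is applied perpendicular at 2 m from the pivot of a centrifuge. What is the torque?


Given: F = 12 N, r = 2 m, angle = 90 deg (perpendicular)
Using tau = F * r * sin(90)
sin(90) = 1
tau = 12 * 2 * 1
tau = 24 Nm

24 Nm


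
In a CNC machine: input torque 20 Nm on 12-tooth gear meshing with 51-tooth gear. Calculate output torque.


Given: N1 = 12, N2 = 51, T1 = 20 Nm
Using T2/T1 = N2/N1
T2 = T1 * N2 / N1
T2 = 20 * 51 / 12
T2 = 1020 / 12
T2 = 85 Nm

85 Nm


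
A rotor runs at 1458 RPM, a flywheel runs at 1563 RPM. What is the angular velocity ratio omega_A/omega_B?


Given: RPM_A = 1458, RPM_B = 1563
omega = 2*pi*RPM/60, so omega_A/omega_B = RPM_A / RPM_B
omega_A/omega_B = 1458 / 1563
omega_A/omega_B = 486/521

486/521


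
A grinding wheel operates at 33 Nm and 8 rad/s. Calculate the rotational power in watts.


Given: tau = 33 Nm, omega = 8 rad/s
Using P = tau * omega
P = 33 * 8
P = 264 W

264 W


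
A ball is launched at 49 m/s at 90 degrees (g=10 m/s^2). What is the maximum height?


Given: v0 = 49 m/s, theta = 90 deg, g = 10 m/s^2
sin^2(90) = 1
Using H = v0^2 * sin^2(theta) / (2*g)
H = 49^2 * 1 / (2*10)
H = 2401 * 1 / 20
H = 2401 / 20
H = 2401/20 m

2401/20 m


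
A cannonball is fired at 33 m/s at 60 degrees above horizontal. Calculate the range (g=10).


Given: v0 = 33 m/s, theta = 60 deg, g = 10 m/s^2
sin(2*60) = sin(120) = sqrt(3)/2
Using R = v0^2 * sin(2*theta) / g
R = 33^2 * (sqrt(3)/2) / 10
R = 1089 * sqrt(3) / 20
R = 1089/20*sqrt(3) m

1089/20*sqrt(3) m


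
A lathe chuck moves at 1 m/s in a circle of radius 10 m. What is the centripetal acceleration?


Given: v = 1 m/s, r = 10 m
Using a_c = v^2 / r
a_c = 1^2 / 10
a_c = 1 / 10
a_c = 1/10 m/s^2

1/10 m/s^2


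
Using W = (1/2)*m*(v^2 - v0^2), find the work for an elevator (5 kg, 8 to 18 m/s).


Given: m = 5 kg, v0 = 8 m/s, v = 18 m/s
Using W = (1/2)*m*(v^2 - v0^2)
v^2 = 18^2 = 324
v0^2 = 8^2 = 64
v^2 - v0^2 = 324 - 64 = 260
W = (1/2)*5*260 = 650 J

650 J


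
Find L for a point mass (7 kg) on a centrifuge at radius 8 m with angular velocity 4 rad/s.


Given: m = 7 kg, r = 8 m, omega = 4 rad/s
For a point mass: I = m*r^2
I = 7*8^2 = 7*64 = 448
L = I*omega = 448*4
L = 1792 kg*m^2/s

1792 kg*m^2/s


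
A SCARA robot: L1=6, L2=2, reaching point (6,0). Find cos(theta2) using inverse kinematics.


Given: L1 = 6, L2 = 2, target (x, y) = (6, 0)
Using cos(theta2) = (x^2 + y^2 - L1^2 - L2^2) / (2*L1*L2)
x^2 + y^2 = 6^2 + 0 = 36
L1^2 + L2^2 = 36 + 4 = 40
Numerator = 36 - 40 = -4
Denominator = 2*6*2 = 24
cos(theta2) = -4/24 = -1/6

-1/6


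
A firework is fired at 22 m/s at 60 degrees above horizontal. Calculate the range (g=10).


Given: v0 = 22 m/s, theta = 60 deg, g = 10 m/s^2
sin(2*60) = sin(120) = sqrt(3)/2
Using R = v0^2 * sin(2*theta) / g
R = 22^2 * (sqrt(3)/2) / 10
R = 484 * sqrt(3) / 20
R = 121/5*sqrt(3) m

121/5*sqrt(3) m


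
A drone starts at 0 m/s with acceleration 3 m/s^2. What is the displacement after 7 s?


Given: v0 = 0 m/s, a = 3 m/s^2, t = 7 s
Using s = v0*t + (1/2)*a*t^2
s = 0*7 + (1/2)*3*7^2
s = 0 + (1/2)*147
s = 0 + 147/2
s = 147/2

147/2 m


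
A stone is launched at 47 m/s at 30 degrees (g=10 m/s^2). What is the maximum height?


Given: v0 = 47 m/s, theta = 30 deg, g = 10 m/s^2
sin^2(30) = 1/4
Using H = v0^2 * sin^2(theta) / (2*g)
H = 47^2 * 1/4 / (2*10)
H = 2209 * 1/4 / 20
H = 2209/4 / 20
H = 2209/80 m

2209/80 m


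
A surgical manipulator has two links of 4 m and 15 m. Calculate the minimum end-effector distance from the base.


Given: L1 = 4 m, L2 = 15 m
For a 2-link planar arm, min reach = |L1 - L2| (second link folded back)
Min reach = |4 - 15|
Min reach = 11 m

11 m


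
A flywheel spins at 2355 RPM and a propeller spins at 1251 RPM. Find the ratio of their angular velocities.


Given: RPM_A = 2355, RPM_B = 1251
omega = 2*pi*RPM/60, so omega_A/omega_B = RPM_A / RPM_B
omega_A/omega_B = 2355 / 1251
omega_A/omega_B = 785/417

785/417


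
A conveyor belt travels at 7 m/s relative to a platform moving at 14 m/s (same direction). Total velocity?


Given: object velocity = 7 m/s, platform velocity = 14 m/s (same direction)
Using classical velocity addition: v_total = v_object + v_platform
v_total = 7 + 14
v_total = 21 m/s

21 m/s


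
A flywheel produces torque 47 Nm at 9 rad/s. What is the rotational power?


Given: tau = 47 Nm, omega = 9 rad/s
Using P = tau * omega
P = 47 * 9
P = 423 W

423 W


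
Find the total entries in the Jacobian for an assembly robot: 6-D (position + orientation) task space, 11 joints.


Given: task space dimension = 6, joints = 11
Jacobian is a 6 x 11 matrix
Total entries = rows * columns
Total = 6 * 11
Total = 66

66


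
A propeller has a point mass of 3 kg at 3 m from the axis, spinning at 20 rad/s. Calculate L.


Given: m = 3 kg, r = 3 m, omega = 20 rad/s
For a point mass: I = m*r^2
I = 3*3^2 = 3*9 = 27
L = I*omega = 27*20
L = 540 kg*m^2/s

540 kg*m^2/s


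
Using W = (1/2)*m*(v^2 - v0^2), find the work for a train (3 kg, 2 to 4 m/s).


Given: m = 3 kg, v0 = 2 m/s, v = 4 m/s
Using W = (1/2)*m*(v^2 - v0^2)
v^2 = 4^2 = 16
v0^2 = 2^2 = 4
v^2 - v0^2 = 16 - 4 = 12
W = (1/2)*3*12 = 18 J

18 J
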